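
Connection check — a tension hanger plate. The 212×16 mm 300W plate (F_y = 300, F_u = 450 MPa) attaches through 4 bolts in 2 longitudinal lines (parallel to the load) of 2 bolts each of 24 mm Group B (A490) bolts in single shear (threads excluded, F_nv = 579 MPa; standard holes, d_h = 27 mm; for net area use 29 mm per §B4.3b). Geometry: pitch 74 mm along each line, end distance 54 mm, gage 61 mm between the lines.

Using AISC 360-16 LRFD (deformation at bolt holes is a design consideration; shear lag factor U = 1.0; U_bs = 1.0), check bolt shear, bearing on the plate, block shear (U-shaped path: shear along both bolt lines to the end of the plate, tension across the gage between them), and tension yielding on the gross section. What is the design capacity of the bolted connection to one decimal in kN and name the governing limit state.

720.4 kN (block shear governs)

Bolt shear: A_b = π(24)²/4 = 452.39 mm². φR_n = 0.75 × 579 × 452.39 × 4 × 1 = 785.8 kN.
Bearing (16 mm plate, F_u = 450 MPa): end bolts L_c = 54 − 27/2 = 40.5, R_n = min(1.2×40.5×16×450, 2.4×24×16×450) = 349.92 kN/bolt; interior L_c = 74 − 27 = 47, R_n = 406.08 kN/bolt. φR_n = 0.75 × (2×349.92 + 2×406.08) = 1134.0 kN.
Block shear: shear path 2×[54+1×74] = 2×128 mm, A_gv = 4096, A_nv = 2×(128 − 1.5×29)×16 = 2704 mm²; tension across gage: (61 − 1×29)×16 = 512 mm². R_n = min(0.6×450×2704, 0.6×300×4096) + 1.0×450×512 = min(730.08, 737.28) + 230.4 = 960.48 kN. φR_n = 0.75 × 960.48 = 720.4 kN.
Tension yield (gross): A_g = 212×16 = 3392 mm². φR_n = 0.90 × 300 × 3392 = 915.8 kN.
Governing: min(785.8, 1134.0, 720.4, 915.8) = 720.4 kN → block shear.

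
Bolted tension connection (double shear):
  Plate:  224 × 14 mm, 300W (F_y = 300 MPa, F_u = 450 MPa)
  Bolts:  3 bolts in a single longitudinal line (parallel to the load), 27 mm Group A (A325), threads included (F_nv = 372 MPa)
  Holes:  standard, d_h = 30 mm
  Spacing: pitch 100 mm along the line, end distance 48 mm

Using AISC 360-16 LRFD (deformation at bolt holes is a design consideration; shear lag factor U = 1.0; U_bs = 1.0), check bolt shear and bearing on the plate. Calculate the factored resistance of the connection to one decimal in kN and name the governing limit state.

Bolt shear: A_b = π(27)²/4 = 572.56 mm². φR_n = 0.75 × 372 × 572.56 × 3 × 2 = 958.5 kN.
Bearing (14 mm plate, F_u = 450 MPa): end bolts L_c = 48 − 30/2 = 33, R_n = min(1.2×33×14×450, 2.4×27×14×450) = 249.48 kN/bolt; interior L_c = 100 − 30 = 70, R_n = 408.24 kN/bolt. φR_n = 0.75 × (1×249.48 + 2×408.24) = 799.5 kN.
Governing: min(958.5, 799.5) = 799.5 kN → bearing.

799.5 kN (bearing governs)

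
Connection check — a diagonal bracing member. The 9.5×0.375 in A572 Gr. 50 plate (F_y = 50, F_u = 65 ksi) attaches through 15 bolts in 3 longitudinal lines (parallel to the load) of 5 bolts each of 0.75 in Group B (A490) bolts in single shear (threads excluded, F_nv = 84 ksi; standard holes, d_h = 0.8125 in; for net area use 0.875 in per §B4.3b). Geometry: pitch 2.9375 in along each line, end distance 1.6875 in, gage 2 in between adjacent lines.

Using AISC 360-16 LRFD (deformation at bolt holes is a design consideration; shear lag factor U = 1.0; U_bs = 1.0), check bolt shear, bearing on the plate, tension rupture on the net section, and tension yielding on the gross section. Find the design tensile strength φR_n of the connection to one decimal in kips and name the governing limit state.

125.7 kips (net-section rupture governs)

Bolt shear: A_b = π(0.75)²/4 = 0.44179 in². φR_n = 0.75 × 84 × 0.44179 × 15 × 1 = 417.5 kips.
Bearing (0.375 in plate, F_u = 65 ksi): end bolts L_c = 1.6875 − 0.8125/2 = 1.28125, R_n = min(1.2×1.28125×0.375×65, 2.4×0.75×0.375×65) = 37.477 kips/bolt; interior L_c = 2.9375 − 0.8125 = 2.125, R_n = 43.875 kips/bolt. φR_n = 0.75 × (3×37.477 + 12×43.875) = 479.2 kips.
Tension rupture (net): A_n = (9.5 − 3×0.875)×0.375 = 2.5781 in² (U = 1.0, A_e = A_n). φR_n = 0.75 × 65 × 2.5781 = 125.7 kips.
Tension yield (gross): A_g = 9.5×0.375 = 3.5625 in². φR_n = 0.90 × 50 × 3.5625 = 160.3 kips.
Governing: min(417.5, 479.2, 125.7, 160.3) = 125.7 kips → net-section rupture.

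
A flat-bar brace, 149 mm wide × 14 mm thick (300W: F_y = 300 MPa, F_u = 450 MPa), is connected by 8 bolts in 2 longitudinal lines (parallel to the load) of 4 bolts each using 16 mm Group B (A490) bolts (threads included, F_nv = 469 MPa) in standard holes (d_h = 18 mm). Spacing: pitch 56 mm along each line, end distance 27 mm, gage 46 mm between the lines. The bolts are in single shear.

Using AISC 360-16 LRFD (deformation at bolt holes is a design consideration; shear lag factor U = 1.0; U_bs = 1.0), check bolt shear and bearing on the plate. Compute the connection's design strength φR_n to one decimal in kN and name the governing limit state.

Bolt shear: A_b = π(16)²/4 = 201.06 mm². φR_n = 0.75 × 469 × 201.06 × 8 × 1 = 565.8 kN.
Bearing (14 mm plate, F_u = 450 MPa): end bolts L_c = 27 − 18/2 = 18, R_n = min(1.2×18×14×450, 2.4×16×14×450) = 136.08 kN/bolt; interior L_c = 56 − 18 = 38, R_n = 241.92 kN/bolt. φR_n = 0.75 × (2×136.08 + 6×241.92) = 1292.8 kN.
Governing: min(565.8, 1292.8) = 565.8 kN → bolt shear.

565.8 kN (bolt shear governs)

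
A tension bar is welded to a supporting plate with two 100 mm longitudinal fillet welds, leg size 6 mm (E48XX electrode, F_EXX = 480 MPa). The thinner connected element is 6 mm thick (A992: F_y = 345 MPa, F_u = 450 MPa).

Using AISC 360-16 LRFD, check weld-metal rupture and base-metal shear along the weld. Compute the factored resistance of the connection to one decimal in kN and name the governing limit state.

183.3 kN (weld metal governs)

Weld metal: throat = 0.707×6 = 4.242 mm, L = 2×100 = 200 mm. φR_n = 0.75 × 0.6 × 480 × 4.242 × 200 = 183.3 kN.
Base metal shear (6 mm plate): yield φR_n = 1.0×0.6×345×6×200 = 248.4 kN; rupture φR_n = 0.75×0.6×450×6×200 = 243.0 kN; take 243.0 kN (rupture).
Governing: min(183.3, 243.0) = 183.3 kN → weld metal.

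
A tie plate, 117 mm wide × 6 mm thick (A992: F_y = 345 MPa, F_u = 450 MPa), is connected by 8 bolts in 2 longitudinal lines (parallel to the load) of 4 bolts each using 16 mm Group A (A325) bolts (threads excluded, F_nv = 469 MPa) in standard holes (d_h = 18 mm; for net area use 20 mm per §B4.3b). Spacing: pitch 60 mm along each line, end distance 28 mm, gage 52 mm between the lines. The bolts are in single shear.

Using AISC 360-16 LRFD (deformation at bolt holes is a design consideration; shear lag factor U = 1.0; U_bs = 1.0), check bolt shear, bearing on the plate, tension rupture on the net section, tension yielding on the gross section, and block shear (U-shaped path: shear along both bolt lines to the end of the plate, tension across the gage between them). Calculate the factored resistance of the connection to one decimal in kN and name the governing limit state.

Bolt shear: A_b = π(16)²/4 = 201.06 mm². φR_n = 0.75 × 469 × 201.06 × 8 × 1 = 565.8 kN.
Bearing (6 mm plate, F_u = 450 MPa): end bolts L_c = 28 − 18/2 = 19, R_n = min(1.2×19×6×450, 2.4×16×6×450) = 61.56 kN/bolt; interior L_c = 60 − 18 = 42, R_n = 103.68 kN/bolt. φR_n = 0.75 × (2×61.56 + 6×103.68) = 558.9 kN.
Tension rupture (net): A_n = (117 − 2×20)×6 = 462 mm² (U = 1.0, A_e = A_n). φR_n = 0.75 × 450 × 462 = 155.9 kN.
Tension yield (gross): A_g = 117×6 = 702 mm². φR_n = 0.90 × 345 × 702 = 218.0 kN.
Block shear: shear path 2×[28+3×60] = 2×208 mm, A_gv = 2496, A_nv = 2×(208 − 3.5×20)×6 = 1656 mm²; tension across gage: (52 − 1×20)×6 = 192 mm². R_n = min(0.6×450×1656, 0.6×345×2496) + 1.0×450×192 = min(447.12, 516.67) + 86.4 = 533.52 kN. φR_n = 0.75 × 533.52 = 400.1 kN.
Governing: min(565.8, 558.9, 155.9, 218.0, 400.1) = 155.9 kN → net-section rupture.

155.9 kN (net-section rupture governs)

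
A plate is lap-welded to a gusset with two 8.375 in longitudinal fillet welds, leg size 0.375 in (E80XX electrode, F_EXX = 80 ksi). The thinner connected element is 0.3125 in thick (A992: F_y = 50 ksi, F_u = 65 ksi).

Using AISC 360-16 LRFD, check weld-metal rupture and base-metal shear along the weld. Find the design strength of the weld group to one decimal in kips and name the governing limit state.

Weld metal: throat = 0.707×0.375 = 0.26513 in, L = 2×8.375 = 16.75 in. φR_n = 0.75 × 0.6 × 80 × 0.26513 × 16.75 = 159.9 kips.
Base metal shear (0.3125 in plate): yield φR_n = 1.0×0.6×50×0.3125×16.75 = 157.0 kips; rupture φR_n = 0.75×0.6×65×0.3125×16.75 = 153.1 kips; take 153.1 kips (rupture).
Governing: min(159.9, 153.1) = 153.1 kips → base-metal shear.

153.1 kips (base-metal shear governs)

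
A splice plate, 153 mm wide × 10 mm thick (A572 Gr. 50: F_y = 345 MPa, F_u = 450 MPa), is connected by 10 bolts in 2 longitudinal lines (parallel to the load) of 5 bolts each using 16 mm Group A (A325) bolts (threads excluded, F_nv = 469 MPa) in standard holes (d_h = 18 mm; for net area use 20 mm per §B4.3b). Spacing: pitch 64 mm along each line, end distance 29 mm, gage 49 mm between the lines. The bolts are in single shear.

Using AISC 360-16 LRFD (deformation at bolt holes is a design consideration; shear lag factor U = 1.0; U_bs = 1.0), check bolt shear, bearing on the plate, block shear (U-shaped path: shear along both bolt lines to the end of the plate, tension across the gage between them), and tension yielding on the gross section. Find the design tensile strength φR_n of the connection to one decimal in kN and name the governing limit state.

Bolt shear: A_b = π(16)²/4 = 201.06 mm². φR_n = 0.75 × 469 × 201.06 × 10 × 1 = 707.2 kN.
Bearing (10 mm plate, F_u = 450 MPa): end bolts L_c = 29 − 18/2 = 20, R_n = min(1.2×20×10×450, 2.4×16×10×450) = 108 kN/bolt; interior L_c = 64 − 18 = 46, R_n = 172.8 kN/bolt. φR_n = 0.75 × (2×108 + 8×172.8) = 1198.8 kN.
Block shear: shear path 2×[29+4×64] = 2×285 mm, A_gv = 5700, A_nv = 2×(285 − 4.5×20)×10 = 3900 mm²; tension across gage: (49 − 1×20)×10 = 290 mm². R_n = min(0.6×450×3900, 0.6×345×5700) + 1.0×450×290 = min(1053, 1179.9) + 130.5 = 1183.5 kN. φR_n = 0.75 × 1183.5 = 887.6 kN.
Tension yield (gross): A_g = 153×10 = 1530 mm². φR_n = 0.90 × 345 × 1530 = 475.1 kN.
Governing: min(707.2, 1198.8, 887.6, 475.1) = 475.1 kN → gross-section yield.

475.1 kN (gross-section yield governs)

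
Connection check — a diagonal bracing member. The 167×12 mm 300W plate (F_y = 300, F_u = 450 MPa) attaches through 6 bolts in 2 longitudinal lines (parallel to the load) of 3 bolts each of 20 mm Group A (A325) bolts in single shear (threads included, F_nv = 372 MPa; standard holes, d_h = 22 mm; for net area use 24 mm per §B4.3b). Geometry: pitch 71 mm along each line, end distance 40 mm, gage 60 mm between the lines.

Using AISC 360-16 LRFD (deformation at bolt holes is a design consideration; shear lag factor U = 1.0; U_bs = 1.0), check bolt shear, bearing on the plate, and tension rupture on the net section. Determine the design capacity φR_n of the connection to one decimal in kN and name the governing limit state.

Bolt shear: A_b = π(20)²/4 = 314.16 mm². φR_n = 0.75 × 372 × 314.16 × 6 × 1 = 525.9 kN.
Bearing (12 mm plate, F_u = 450 MPa): end bolts L_c = 40 − 22/2 = 29, R_n = min(1.2×29×12×450, 2.4×20×12×450) = 187.92 kN/bolt; interior L_c = 71 − 22 = 49, R_n = 259.2 kN/bolt. φR_n = 0.75 × (2×187.92 + 4×259.2) = 1059.5 kN.
Tension rupture (net): A_n = (167 − 2×24)×12 = 1428 mm² (U = 1.0, A_e = A_n). φR_n = 0.75 × 450 × 1428 = 482.0 kN.
Governing: min(525.9, 1059.5, 482.0) = 482.0 kN → net-section rupture.

482.0 kN (net-section rupture governs)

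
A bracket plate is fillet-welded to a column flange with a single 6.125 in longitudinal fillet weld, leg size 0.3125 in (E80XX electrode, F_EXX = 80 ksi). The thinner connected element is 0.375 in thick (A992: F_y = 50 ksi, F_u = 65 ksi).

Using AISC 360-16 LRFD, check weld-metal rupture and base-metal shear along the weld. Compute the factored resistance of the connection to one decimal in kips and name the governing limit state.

48.7 kips (weld metal governs)

Weld metal: throat = 0.707×0.3125 = 0.22094 in, L = 6.125 in. φR_n = 0.75 × 0.6 × 80 × 0.22094 × 6.125 = 48.7 kips.
Base metal shear (0.375 in plate): yield φR_n = 1.0×0.6×50×0.375×6.125 = 68.9 kips; rupture φR_n = 0.75×0.6×65×0.375×6.125 = 67.2 kips; take 67.2 kips (rupture).
Governing: min(48.7, 67.2) = 48.7 kips → weld metal.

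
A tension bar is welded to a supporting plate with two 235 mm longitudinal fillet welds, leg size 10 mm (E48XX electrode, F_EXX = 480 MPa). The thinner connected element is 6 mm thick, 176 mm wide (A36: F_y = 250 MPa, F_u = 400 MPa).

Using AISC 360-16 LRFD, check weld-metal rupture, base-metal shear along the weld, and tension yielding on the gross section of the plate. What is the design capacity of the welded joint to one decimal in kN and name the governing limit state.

237.6 kN (gross-section yield governs)

Weld metal: throat = 0.707×10 = 7.07 mm, L = 2×235 = 470 mm. φR_n = 0.75 × 0.6 × 480 × 7.07 × 470 = 717.7 kN.
Base metal shear (6 mm plate): yield φR_n = 1.0×0.6×250×6×470 = 423.0 kN; rupture φR_n = 0.75×0.6×400×6×470 = 507.6 kN; take 423.0 kN (yield).
Tension yield (gross): A_g = 176×6 = 1056 mm². φR_n = 0.90 × 250 × 1056 = 237.6 kN.
Governing: min(717.7, 423.0, 237.6) = 237.6 kN → gross-section yield.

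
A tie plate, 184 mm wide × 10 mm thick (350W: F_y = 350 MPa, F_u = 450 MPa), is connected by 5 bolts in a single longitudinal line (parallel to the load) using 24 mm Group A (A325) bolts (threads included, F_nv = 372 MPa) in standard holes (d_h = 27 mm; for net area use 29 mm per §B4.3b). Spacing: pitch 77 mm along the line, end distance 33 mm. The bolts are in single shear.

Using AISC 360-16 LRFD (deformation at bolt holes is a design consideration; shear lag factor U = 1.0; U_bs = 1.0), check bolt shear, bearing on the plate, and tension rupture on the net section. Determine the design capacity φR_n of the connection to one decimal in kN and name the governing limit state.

523.1 kN (net-section rupture governs)

Bolt shear: A_b = π(24)²/4 = 452.39 mm². φR_n = 0.75 × 372 × 452.39 × 5 × 1 = 631.1 kN.
Bearing (10 mm plate, F_u = 450 MPa): end bolts L_c = 33 − 27/2 = 19.5, R_n = min(1.2×19.5×10×450, 2.4×24×10×450) = 105.3 kN/bolt; interior L_c = 77 − 27 = 50, R_n = 259.2 kN/bolt. φR_n = 0.75 × (1×105.3 + 4×259.2) = 856.6 kN.
Tension rupture (net): A_n = (184 − 1×29)×10 = 1550 mm² (U = 1.0, A_e = A_n). φR_n = 0.75 × 450 × 1550 = 523.1 kN.
Governing: min(631.1, 856.6, 523.1) = 523.1 kN → net-section rupture.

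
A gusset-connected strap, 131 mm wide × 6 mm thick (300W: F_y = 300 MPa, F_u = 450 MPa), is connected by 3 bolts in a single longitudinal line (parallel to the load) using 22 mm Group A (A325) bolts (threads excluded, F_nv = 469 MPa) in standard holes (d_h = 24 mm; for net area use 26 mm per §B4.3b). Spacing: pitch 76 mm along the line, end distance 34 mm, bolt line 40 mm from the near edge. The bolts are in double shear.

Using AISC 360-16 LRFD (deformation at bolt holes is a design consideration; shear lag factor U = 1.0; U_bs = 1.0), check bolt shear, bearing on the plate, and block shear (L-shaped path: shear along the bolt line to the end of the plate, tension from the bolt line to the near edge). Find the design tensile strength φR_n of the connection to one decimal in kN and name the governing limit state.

201.7 kN (block shear governs)

Bolt shear: A_b = π(22)²/4 = 380.13 mm². φR_n = 0.75 × 469 × 380.13 × 3 × 2 = 802.3 kN.
Bearing (6 mm plate, F_u = 450 MPa): end bolts L_c = 34 − 24/2 = 22, R_n = min(1.2×22×6×450, 2.4×22×6×450) = 71.28 kN/bolt; interior L_c = 76 − 24 = 52, R_n = 142.56 kN/bolt. φR_n = 0.75 × (1×71.28 + 2×142.56) = 267.3 kN.
Block shear: shear path 1×[34+2×76] = 1×186 mm, A_gv = 1116, A_nv = 1×(186 − 2.5×26)×6 = 726 mm²; tension to near edge: (40 − 0.5×26)×6 = 162 mm². R_n = min(0.6×450×726, 0.6×300×1116) + 1.0×450×162 = min(196.02, 200.88) + 72.9 = 268.92 kN. φR_n = 0.75 × 268.92 = 201.7 kN.
Governing: min(802.3, 267.3, 201.7) = 201.7 kN → block shear.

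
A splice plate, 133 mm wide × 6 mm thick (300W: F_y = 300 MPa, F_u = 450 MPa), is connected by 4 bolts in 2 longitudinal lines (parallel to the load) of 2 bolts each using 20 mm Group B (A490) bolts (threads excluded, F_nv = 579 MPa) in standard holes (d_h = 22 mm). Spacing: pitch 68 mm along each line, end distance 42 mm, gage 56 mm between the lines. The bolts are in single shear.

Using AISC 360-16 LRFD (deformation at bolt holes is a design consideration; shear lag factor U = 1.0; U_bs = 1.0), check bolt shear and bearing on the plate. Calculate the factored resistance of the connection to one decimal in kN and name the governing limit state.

345.1 kN (bearing governs)

Bolt shear: A_b = π(20)²/4 = 314.16 mm². φR_n = 0.75 × 579 × 314.16 × 4 × 1 = 545.7 kN.
Bearing (6 mm plate, F_u = 450 MPa): end bolts L_c = 42 − 22/2 = 31, R_n = min(1.2×31×6×450, 2.4×20×6×450) = 100.44 kN/bolt; interior L_c = 68 − 22 = 46, R_n = 129.6 kN/bolt. φR_n = 0.75 × (2×100.44 + 2×129.6) = 345.1 kN.
Governing: min(545.7, 345.1) = 345.1 kN → bearing.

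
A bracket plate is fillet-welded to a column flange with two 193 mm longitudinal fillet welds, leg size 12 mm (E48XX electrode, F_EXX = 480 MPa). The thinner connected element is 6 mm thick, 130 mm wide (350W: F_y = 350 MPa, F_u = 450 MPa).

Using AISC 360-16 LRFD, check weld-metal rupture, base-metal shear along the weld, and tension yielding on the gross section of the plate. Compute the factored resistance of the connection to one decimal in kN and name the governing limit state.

Weld metal: throat = 0.707×12 = 8.484 mm, L = 2×193 = 386 mm. φR_n = 0.75 × 0.6 × 480 × 8.484 × 386 = 707.4 kN.
Base metal shear (6 mm plate): yield φR_n = 1.0×0.6×350×6×386 = 486.4 kN; rupture φR_n = 0.75×0.6×450×6×386 = 469.0 kN; take 469.0 kN (rupture).
Tension yield (gross): A_g = 130×6 = 780 mm². φR_n = 0.90 × 350 × 780 = 245.7 kN.
Governing: min(707.4, 469.0, 245.7) = 245.7 kN → gross-section yield.

245.7 kN (gross-section yield governs)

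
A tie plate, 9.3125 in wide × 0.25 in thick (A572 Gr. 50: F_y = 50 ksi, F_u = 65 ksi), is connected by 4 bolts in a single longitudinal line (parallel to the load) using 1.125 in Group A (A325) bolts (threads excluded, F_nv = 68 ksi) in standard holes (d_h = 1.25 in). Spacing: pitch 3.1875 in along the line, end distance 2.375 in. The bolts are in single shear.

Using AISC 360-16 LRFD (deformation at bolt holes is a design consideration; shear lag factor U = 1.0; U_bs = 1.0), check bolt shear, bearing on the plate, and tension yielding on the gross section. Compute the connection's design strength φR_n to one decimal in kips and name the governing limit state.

Bolt shear: A_b = π(1.125)²/4 = 0.99402 in². φR_n = 0.75 × 68 × 0.99402 × 4 × 1 = 202.8 kips.
Bearing (0.25 in plate, F_u = 65 ksi): end bolts L_c = 2.375 − 1.25/2 = 1.75, R_n = min(1.2×1.75×0.25×65, 2.4×1.125×0.25×65) = 34.125 kips/bolt; interior L_c = 3.1875 − 1.25 = 1.9375, R_n = 37.781 kips/bolt. φR_n = 0.75 × (1×34.125 + 3×37.781) = 110.6 kips.
Tension yield (gross): A_g = 9.3125×0.25 = 2.3281 in². φR_n = 0.90 × 50 × 2.3281 = 104.8 kips.
Governing: min(202.8, 110.6, 104.8) = 104.8 kips → gross-section yield.

104.8 kips (gross-section yield governs)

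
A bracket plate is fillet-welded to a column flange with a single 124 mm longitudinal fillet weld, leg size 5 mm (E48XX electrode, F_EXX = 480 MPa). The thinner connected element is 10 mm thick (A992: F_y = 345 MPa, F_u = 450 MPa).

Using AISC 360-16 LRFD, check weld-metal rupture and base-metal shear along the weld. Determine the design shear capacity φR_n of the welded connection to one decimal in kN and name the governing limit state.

94.7 kN (weld metal governs)

Weld metal: throat = 0.707×5 = 3.535 mm, L = 124 mm. φR_n = 0.75 × 0.6 × 480 × 3.535 × 124 = 94.7 kN.
Base metal shear (10 mm plate): yield φR_n = 1.0×0.6×345×10×124 = 256.7 kN; rupture φR_n = 0.75×0.6×450×10×124 = 251.1 kN; take 251.1 kN (rupture).
Governing: min(94.7, 251.1) = 94.7 kN → weld metal.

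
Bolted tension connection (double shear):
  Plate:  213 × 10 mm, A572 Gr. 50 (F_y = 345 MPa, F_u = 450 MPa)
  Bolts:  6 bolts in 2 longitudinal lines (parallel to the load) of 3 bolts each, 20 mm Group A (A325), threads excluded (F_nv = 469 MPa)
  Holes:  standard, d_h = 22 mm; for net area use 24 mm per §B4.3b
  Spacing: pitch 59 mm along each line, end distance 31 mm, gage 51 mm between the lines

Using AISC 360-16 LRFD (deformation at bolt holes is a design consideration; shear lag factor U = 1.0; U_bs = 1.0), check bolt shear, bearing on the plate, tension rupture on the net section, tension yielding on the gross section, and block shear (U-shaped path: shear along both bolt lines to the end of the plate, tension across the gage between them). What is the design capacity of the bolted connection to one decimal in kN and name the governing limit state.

451.6 kN (block shear governs)

Bolt shear: A_b = π(20)²/4 = 314.16 mm². φR_n = 0.75 × 469 × 314.16 × 6 × 2 = 1326.1 kN.
Bearing (10 mm plate, F_u = 450 MPa): end bolts L_c = 31 − 22/2 = 20, R_n = min(1.2×20×10×450, 2.4×20×10×450) = 108 kN/bolt; interior L_c = 59 − 22 = 37, R_n = 199.8 kN/bolt. φR_n = 0.75 × (2×108 + 4×199.8) = 761.4 kN.
Tension rupture (net): A_n = (213 − 2×24)×10 = 1650 mm² (U = 1.0, A_e = A_n). φR_n = 0.75 × 450 × 1650 = 556.9 kN.
Tension yield (gross): A_g = 213×10 = 2130 mm². φR_n = 0.90 × 345 × 2130 = 661.4 kN.
Block shear: shear path 2×[31+2×59] = 2×149 mm, A_gv = 2980, A_nv = 2×(149 − 2.5×24)×10 = 1780 mm²; tension across gage: (51 − 1×24)×10 = 270 mm². R_n = min(0.6×450×1780, 0.6×345×2980) + 1.0×450×270 = min(480.6, 616.86) + 121.5 = 602.1 kN. φR_n = 0.75 × 602.1 = 451.6 kN.
Governing: min(1326.1, 761.4, 556.9, 661.4, 451.6) = 451.6 kN → block shear.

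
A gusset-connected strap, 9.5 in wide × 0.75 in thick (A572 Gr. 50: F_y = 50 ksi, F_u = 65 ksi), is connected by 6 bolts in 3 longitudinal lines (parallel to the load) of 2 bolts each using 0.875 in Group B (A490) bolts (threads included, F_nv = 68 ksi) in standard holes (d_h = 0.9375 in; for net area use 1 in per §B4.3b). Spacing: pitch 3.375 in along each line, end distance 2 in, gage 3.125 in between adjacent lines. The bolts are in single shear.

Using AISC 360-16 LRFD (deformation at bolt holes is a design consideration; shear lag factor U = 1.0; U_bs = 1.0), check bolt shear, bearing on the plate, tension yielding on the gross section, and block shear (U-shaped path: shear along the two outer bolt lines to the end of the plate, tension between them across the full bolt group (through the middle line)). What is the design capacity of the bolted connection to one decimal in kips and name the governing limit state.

184.0 kips (bolt shear governs)

Bolt shear: A_b = π(0.875)²/4 = 0.60132 in². φR_n = 0.75 × 68 × 0.60132 × 6 × 1 = 184.0 kips.
Bearing (0.75 in plate, F_u = 65 ksi): end bolts L_c = 2 − 0.9375/2 = 1.53125, R_n = min(1.2×1.53125×0.75×65, 2.4×0.875×0.75×65) = 89.578 kips/bolt; interior L_c = 3.375 − 0.9375 = 2.4375, R_n = 102.38 kips/bolt. φR_n = 0.75 × (3×89.578 + 3×102.38) = 431.9 kips.
Tension yield (gross): A_g = 9.5×0.75 = 7.125 in². φR_n = 0.90 × 50 × 7.125 = 320.6 kips.
Block shear: shear path 2×[2+1×3.375] = 2×5.375 in, A_gv = 8.0625, A_nv = 2×(5.375 − 1.5×1)×0.75 = 5.8125 in²; tension across gage: (6.25 − 2×1)×0.75 = 3.1875 in². R_n = min(0.6×65×5.8125, 0.6×50×8.0625) + 1.0×65×3.1875 = min(226.69, 241.88) + 207.19 = 433.88 kips. φR_n = 0.75 × 433.88 = 325.4 kips.
Governing: min(184.0, 431.9, 320.6, 325.4) = 184.0 kips → bolt shear.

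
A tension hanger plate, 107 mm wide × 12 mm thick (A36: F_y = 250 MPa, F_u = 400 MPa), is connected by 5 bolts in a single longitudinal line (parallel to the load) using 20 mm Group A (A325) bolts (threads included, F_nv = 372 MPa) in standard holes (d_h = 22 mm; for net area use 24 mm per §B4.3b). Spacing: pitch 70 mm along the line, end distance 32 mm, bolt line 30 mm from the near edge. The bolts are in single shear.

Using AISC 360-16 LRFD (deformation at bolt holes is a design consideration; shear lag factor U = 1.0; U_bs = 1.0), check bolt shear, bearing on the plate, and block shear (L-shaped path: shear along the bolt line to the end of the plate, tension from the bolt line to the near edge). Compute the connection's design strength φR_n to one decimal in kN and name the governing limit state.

Bolt shear: A_b = π(20)²/4 = 314.16 mm². φR_n = 0.75 × 372 × 314.16 × 5 × 1 = 438.3 kN.
Bearing (12 mm plate, F_u = 400 MPa): end bolts L_c = 32 − 22/2 = 21, R_n = min(1.2×21×12×400, 2.4×20×12×400) = 120.96 kN/bolt; interior L_c = 70 − 22 = 48, R_n = 230.4 kN/bolt. φR_n = 0.75 × (1×120.96 + 4×230.4) = 781.9 kN.
Block shear: shear path 1×[32+4×70] = 1×312 mm, A_gv = 3744, A_nv = 1×(312 − 4.5×24)×12 = 2448 mm²; tension to near edge: (30 − 0.5×24)×12 = 216 mm². R_n = min(0.6×400×2448, 0.6×250×3744) + 1.0×400×216 = min(587.52, 561.6) + 86.4 = 648 kN. φR_n = 0.75 × 648 = 486.0 kN.
Governing: min(438.3, 781.9, 486.0) = 438.3 kN → bolt shear.

438.3 kN (bolt shear governs)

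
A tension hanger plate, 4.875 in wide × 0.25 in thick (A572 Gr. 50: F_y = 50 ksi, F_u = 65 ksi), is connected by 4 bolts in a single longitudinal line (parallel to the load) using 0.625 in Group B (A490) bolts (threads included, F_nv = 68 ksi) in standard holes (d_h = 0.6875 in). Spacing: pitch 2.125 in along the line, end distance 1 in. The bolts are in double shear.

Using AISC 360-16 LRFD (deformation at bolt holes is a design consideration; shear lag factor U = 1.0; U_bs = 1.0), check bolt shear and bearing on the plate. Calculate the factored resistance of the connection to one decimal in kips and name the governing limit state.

Bolt shear: A_b = π(0.625)²/4 = 0.3068 in². φR_n = 0.75 × 68 × 0.3068 × 4 × 2 = 125.2 kips.
Bearing (0.25 in plate, F_u = 65 ksi): end bolts L_c = 1 − 0.6875/2 = 0.65625, R_n = min(1.2×0.65625×0.25×65, 2.4×0.625×0.25×65) = 12.797 kips/bolt; interior L_c = 2.125 − 0.6875 = 1.4375, R_n = 24.375 kips/bolt. φR_n = 0.75 × (1×12.797 + 3×24.375) = 64.4 kips.
Governing: min(125.2, 64.4) = 64.4 kips → bearing.

64.4 kips (bearing governs)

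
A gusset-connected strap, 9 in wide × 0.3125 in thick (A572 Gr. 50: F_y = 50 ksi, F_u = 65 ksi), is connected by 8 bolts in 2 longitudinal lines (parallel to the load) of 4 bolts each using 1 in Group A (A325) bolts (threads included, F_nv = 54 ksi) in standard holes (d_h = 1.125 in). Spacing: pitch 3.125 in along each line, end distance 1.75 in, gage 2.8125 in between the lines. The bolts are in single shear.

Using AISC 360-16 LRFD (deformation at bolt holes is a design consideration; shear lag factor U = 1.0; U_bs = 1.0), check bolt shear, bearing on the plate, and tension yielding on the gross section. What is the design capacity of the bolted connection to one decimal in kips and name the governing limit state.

Bolt shear: A_b = π(1)²/4 = 0.7854 in². φR_n = 0.75 × 54 × 0.7854 × 8 × 1 = 254.5 kips.
Bearing (0.3125 in plate, F_u = 65 ksi): end bolts L_c = 1.75 − 1.125/2 = 1.1875, R_n = min(1.2×1.1875×0.3125×65, 2.4×1×0.3125×65) = 28.945 kips/bolt; interior L_c = 3.125 − 1.125 = 2, R_n = 48.75 kips/bolt. φR_n = 0.75 × (2×28.945 + 6×48.75) = 262.8 kips.
Tension yield (gross): A_g = 9×0.3125 = 2.8125 in². φR_n = 0.90 × 50 × 2.8125 = 126.6 kips.
Governing: min(254.5, 262.8, 126.6) = 126.6 kips → gross-section yield.

126.6 kips (gross-section yield governs)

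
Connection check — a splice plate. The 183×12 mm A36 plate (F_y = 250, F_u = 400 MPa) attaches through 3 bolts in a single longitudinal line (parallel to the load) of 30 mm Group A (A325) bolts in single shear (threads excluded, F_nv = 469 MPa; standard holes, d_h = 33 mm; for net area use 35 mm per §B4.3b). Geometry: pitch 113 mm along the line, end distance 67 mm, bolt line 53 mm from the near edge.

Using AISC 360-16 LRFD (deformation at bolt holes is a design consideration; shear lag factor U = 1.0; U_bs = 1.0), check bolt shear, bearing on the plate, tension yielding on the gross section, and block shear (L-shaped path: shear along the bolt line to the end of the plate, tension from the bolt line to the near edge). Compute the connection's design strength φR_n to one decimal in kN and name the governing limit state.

494.1 kN (gross-section yield governs)

Bolt shear: A_b = π(30)²/4 = 706.86 mm². φR_n = 0.75 × 469 × 706.86 × 3 × 1 = 745.9 kN.
Bearing (12 mm plate, F_u = 400 MPa): end bolts L_c = 67 − 33/2 = 50.5, R_n = min(1.2×50.5×12×400, 2.4×30×12×400) = 290.88 kN/bolt; interior L_c = 113 − 33 = 80, R_n = 345.6 kN/bolt. φR_n = 0.75 × (1×290.88 + 2×345.6) = 736.6 kN.
Tension yield (gross): A_g = 183×12 = 2196 mm². φR_n = 0.90 × 250 × 2196 = 494.1 kN.
Block shear: shear path 1×[67+2×113] = 1×293 mm, A_gv = 3516, A_nv = 1×(293 − 2.5×35)×12 = 2466 mm²; tension to near edge: (53 − 0.5×35)×12 = 426 mm². R_n = min(0.6×400×2466, 0.6×250×3516) + 1.0×400×426 = min(591.84, 527.4) + 170.4 = 697.8 kN. φR_n = 0.75 × 697.8 = 523.4 kN.
Governing: min(745.9, 736.6, 494.1, 523.4) = 494.1 kN → gross-section yield.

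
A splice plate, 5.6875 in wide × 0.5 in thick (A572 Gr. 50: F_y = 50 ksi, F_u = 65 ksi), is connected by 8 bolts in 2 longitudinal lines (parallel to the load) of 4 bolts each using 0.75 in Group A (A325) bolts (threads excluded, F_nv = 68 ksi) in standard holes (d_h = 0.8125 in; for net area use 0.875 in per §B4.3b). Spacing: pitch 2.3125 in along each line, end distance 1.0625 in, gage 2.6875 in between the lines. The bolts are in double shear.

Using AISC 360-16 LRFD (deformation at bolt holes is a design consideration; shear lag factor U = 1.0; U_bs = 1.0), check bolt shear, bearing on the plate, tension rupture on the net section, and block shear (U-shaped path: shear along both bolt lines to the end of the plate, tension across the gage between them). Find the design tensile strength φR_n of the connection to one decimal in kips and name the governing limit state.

96.0 kips (net-section rupture governs)

Bolt shear: A_b = π(0.75)²/4 = 0.44179 in². φR_n = 0.75 × 68 × 0.44179 × 8 × 2 = 360.5 kips.
Bearing (0.5 in plate, F_u = 65 ksi): end bolts L_c = 1.0625 − 0.8125/2 = 0.65625, R_n = min(1.2×0.65625×0.5×65, 2.4×0.75×0.5×65) = 25.594 kips/bolt; interior L_c = 2.3125 − 0.8125 = 1.5, R_n = 58.5 kips/bolt. φR_n = 0.75 × (2×25.594 + 6×58.5) = 301.6 kips.
Tension rupture (net): A_n = (5.6875 − 2×0.875)×0.5 = 1.9688 in² (U = 1.0, A_e = A_n). φR_n = 0.75 × 65 × 1.9688 = 96.0 kips.
Block shear: shear path 2×[1.0625+3×2.3125] = 2×8 in, A_gv = 8, A_nv = 2×(8 − 3.5×0.875)×0.5 = 4.9375 in²; tension across gage: (2.6875 − 1×0.875)×0.5 = 0.90625 in². R_n = min(0.6×65×4.9375, 0.6×50×8) + 1.0×65×0.90625 = min(192.56, 240) + 58.906 = 251.47 kips. φR_n = 0.75 × 251.47 = 188.6 kips.
Governing: min(360.5, 301.6, 96.0, 188.6) = 96.0 kips → net-section rupture.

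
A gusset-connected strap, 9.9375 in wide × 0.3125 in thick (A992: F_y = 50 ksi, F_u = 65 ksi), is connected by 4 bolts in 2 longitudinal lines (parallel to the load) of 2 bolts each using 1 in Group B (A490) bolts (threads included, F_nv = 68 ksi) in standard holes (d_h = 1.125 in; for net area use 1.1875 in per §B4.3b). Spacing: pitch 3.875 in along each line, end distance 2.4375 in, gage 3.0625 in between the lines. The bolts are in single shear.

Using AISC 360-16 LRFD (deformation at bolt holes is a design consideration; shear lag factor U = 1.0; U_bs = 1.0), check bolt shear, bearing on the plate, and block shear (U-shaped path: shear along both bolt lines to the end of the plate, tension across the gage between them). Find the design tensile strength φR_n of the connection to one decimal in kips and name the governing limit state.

111.4 kips (block shear governs)

Bolt shear: A_b = π(1)²/4 = 0.7854 in². φR_n = 0.75 × 68 × 0.7854 × 4 × 1 = 160.2 kips.
Bearing (0.3125 in plate, F_u = 65 ksi): end bolts L_c = 2.4375 − 1.125/2 = 1.875, R_n = min(1.2×1.875×0.3125×65, 2.4×1×0.3125×65) = 45.703 kips/bolt; interior L_c = 3.875 − 1.125 = 2.75, R_n = 48.75 kips/bolt. φR_n = 0.75 × (2×45.703 + 2×48.75) = 141.7 kips.
Block shear: shear path 2×[2.4375+1×3.875] = 2×6.3125 in, A_gv = 3.9453, A_nv = 2×(6.3125 − 1.5×1.1875)×0.3125 = 2.832 in²; tension across gage: (3.0625 − 1×1.1875)×0.3125 = 0.58594 in². R_n = min(0.6×65×2.832, 0.6×50×3.9453) + 1.0×65×0.58594 = min(110.45, 118.36) + 38.086 = 148.54 kips. φR_n = 0.75 × 148.54 = 111.4 kips.
Governing: min(160.2, 141.7, 111.4) = 111.4 kips → block shear.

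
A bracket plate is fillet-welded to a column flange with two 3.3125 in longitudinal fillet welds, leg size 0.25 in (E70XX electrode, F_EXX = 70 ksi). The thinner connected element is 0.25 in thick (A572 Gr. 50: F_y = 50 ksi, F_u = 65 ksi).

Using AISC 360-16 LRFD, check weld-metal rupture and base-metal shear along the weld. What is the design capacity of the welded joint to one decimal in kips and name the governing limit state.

Weld metal: throat = 0.707×0.25 = 0.17675 in, L = 2×3.3125 = 6.625 in. φR_n = 0.75 × 0.6 × 70 × 0.17675 × 6.625 = 36.9 kips.
Base metal shear (0.25 in plate): yield φR_n = 1.0×0.6×50×0.25×6.625 = 49.7 kips; rupture φR_n = 0.75×0.6×65×0.25×6.625 = 48.4 kips; take 48.4 kips (rupture).
Governing: min(36.9, 48.4) = 36.9 kips → weld metal.

36.9 kips (weld metal governs)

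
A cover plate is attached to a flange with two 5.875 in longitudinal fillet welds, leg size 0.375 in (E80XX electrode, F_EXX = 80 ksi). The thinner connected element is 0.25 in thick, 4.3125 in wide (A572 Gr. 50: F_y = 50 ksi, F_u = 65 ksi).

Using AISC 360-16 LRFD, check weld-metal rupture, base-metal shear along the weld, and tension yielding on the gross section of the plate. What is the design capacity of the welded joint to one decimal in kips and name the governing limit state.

48.5 kips (gross-section yield governs)

Weld metal: throat = 0.707×0.375 = 0.26513 in, L = 2×5.875 = 11.75 in. φR_n = 0.75 × 0.6 × 80 × 0.26513 × 11.75 = 112.1 kips.
Base metal shear (0.25 in plate): yield φR_n = 1.0×0.6×50×0.25×11.75 = 88.1 kips; rupture φR_n = 0.75×0.6×65×0.25×11.75 = 85.9 kips; take 85.9 kips (rupture).
Tension yield (gross): A_g = 4.3125×0.25 = 1.0781 in². φR_n = 0.90 × 50 × 1.0781 = 48.5 kips.
Governing: min(112.1, 85.9, 48.5) = 48.5 kips → gross-section yield.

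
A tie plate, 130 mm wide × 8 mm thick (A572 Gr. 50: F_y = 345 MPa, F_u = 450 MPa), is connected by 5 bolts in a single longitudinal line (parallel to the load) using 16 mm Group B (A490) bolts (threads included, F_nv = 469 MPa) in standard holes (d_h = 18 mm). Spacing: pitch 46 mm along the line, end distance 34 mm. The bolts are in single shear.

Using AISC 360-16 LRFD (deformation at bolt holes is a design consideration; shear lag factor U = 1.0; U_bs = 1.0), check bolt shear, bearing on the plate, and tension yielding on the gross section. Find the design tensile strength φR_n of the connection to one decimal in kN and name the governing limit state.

322.9 kN (gross-section yield governs)

Bolt shear: A_b = π(16)²/4 = 201.06 mm². φR_n = 0.75 × 469 × 201.06 × 5 × 1 = 353.6 kN.
Bearing (8 mm plate, F_u = 450 MPa): end bolts L_c = 34 − 18/2 = 25, R_n = min(1.2×25×8×450, 2.4×16×8×450) = 108 kN/bolt; interior L_c = 46 − 18 = 28, R_n = 120.96 kN/bolt. φR_n = 0.75 × (1×108 + 4×120.96) = 443.9 kN.
Tension yield (gross): A_g = 130×8 = 1040 mm². φR_n = 0.90 × 345 × 1040 = 322.9 kN.
Governing: min(353.6, 443.9, 322.9) = 322.9 kN → gross-section yield.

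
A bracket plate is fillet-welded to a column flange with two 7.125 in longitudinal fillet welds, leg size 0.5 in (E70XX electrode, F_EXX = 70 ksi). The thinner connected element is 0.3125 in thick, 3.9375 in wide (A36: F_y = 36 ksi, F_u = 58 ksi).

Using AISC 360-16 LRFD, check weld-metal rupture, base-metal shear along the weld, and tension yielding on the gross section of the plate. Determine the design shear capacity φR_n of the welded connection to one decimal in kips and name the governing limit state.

39.9 kips (gross-section yield governs)

Weld metal: throat = 0.707×0.5 = 0.3535 in, L = 2×7.125 = 14.25 in. φR_n = 0.75 × 0.6 × 70 × 0.3535 × 14.25 = 158.7 kips.
Base metal shear (0.3125 in plate): yield φR_n = 1.0×0.6×36×0.3125×14.25 = 96.2 kips; rupture φR_n = 0.75×0.6×58×0.3125×14.25 = 116.2 kips; take 96.2 kips (yield).
Tension yield (gross): A_g = 3.9375×0.3125 = 1.2305 in². φR_n = 0.90 × 36 × 1.2305 = 39.9 kips.
Governing: min(158.7, 96.2, 39.9) = 39.9 kips → gross-section yield.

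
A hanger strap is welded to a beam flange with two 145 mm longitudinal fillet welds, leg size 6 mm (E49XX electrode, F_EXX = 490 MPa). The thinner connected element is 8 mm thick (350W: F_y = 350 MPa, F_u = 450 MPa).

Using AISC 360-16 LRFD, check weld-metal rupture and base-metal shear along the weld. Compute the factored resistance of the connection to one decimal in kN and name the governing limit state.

Weld metal: throat = 0.707×6 = 4.242 mm, L = 2×145 = 290 mm. φR_n = 0.75 × 0.6 × 490 × 4.242 × 290 = 271.3 kN.
Base metal shear (8 mm plate): yield φR_n = 1.0×0.6×350×8×290 = 487.2 kN; rupture φR_n = 0.75×0.6×450×8×290 = 469.8 kN; take 469.8 kN (rupture).
Governing: min(271.3, 469.8) = 271.3 kN → weld metal.

271.3 kN (weld metal governs)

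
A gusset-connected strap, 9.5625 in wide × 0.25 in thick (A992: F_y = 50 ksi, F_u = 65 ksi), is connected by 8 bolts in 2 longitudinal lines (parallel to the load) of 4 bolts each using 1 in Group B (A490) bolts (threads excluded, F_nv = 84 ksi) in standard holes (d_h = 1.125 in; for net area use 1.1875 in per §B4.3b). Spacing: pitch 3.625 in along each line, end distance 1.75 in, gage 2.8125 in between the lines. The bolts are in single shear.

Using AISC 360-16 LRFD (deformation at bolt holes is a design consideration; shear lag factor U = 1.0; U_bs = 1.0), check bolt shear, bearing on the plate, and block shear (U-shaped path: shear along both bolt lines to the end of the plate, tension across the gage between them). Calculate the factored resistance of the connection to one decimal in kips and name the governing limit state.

143.7 kips (block shear governs)

Bolt shear: A_b = π(1)²/4 = 0.7854 in². φR_n = 0.75 × 84 × 0.7854 × 8 × 1 = 395.8 kips.
Bearing (0.25 in plate, F_u = 65 ksi): end bolts L_c = 1.75 − 1.125/2 = 1.1875, R_n = min(1.2×1.1875×0.25×65, 2.4×1×0.25×65) = 23.156 kips/bolt; interior L_c = 3.625 − 1.125 = 2.5, R_n = 39 kips/bolt. φR_n = 0.75 × (2×23.156 + 6×39) = 210.2 kips.
Block shear: shear path 2×[1.75+3×3.625] = 2×12.625 in, A_gv = 6.3125, A_nv = 2×(12.625 − 3.5×1.1875)×0.25 = 4.2344 in²; tension across gage: (2.8125 − 1×1.1875)×0.25 = 0.40625 in². R_n = min(0.6×65×4.2344, 0.6×50×6.3125) + 1.0×65×0.40625 = min(165.14, 189.38) + 26.406 = 191.55 kips. φR_n = 0.75 × 191.55 = 143.7 kips.
Governing: min(395.8, 210.2, 143.7) = 143.7 kips → block shear.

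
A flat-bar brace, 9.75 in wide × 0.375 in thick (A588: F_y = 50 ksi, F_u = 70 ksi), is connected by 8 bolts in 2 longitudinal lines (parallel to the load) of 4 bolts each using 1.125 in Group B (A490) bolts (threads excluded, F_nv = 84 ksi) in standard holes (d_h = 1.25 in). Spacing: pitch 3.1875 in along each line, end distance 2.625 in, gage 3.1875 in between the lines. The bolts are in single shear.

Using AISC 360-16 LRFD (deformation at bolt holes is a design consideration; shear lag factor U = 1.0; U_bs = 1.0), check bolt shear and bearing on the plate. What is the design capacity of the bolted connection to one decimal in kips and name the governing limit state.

369.1 kips (bearing governs)

Bolt shear: A_b = π(1.125)²/4 = 0.99402 in². φR_n = 0.75 × 84 × 0.99402 × 8 × 1 = 501.0 kips.
Bearing (0.375 in plate, F_u = 70 ksi): end bolts L_c = 2.625 − 1.25/2 = 2, R_n = min(1.2×2×0.375×70, 2.4×1.125×0.375×70) = 63 kips/bolt; interior L_c = 3.1875 − 1.25 = 1.9375, R_n = 61.031 kips/bolt. φR_n = 0.75 × (2×63 + 6×61.031) = 369.1 kips.
Governing: min(501.0, 369.1) = 369.1 kips → bearing.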